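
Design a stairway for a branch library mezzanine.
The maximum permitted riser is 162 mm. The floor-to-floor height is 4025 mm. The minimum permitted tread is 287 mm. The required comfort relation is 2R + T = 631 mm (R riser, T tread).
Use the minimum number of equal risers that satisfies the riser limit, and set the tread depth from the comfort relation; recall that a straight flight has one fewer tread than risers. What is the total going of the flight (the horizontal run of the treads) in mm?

7416 mm

4025 / 162 = 24.85, so 25 risers are needed.
Riser R = 4025 / 25 = 161 mm, within the 162 mm limit.
From 2R + T = 631: T = 631 − 322 = 309 mm.
Treads = 25 − 1 = 24; going = 24 × 309 = 7416 mm.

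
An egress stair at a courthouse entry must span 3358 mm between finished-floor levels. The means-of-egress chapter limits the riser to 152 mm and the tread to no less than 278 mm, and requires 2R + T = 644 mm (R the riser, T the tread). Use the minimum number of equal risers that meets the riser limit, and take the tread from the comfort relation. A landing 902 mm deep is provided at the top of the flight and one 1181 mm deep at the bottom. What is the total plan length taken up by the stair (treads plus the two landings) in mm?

9827 mm

3358 / 152 = 22.09, so 23 risers are needed.
R = 3358 ÷ 23 = 146 mm.
From 2R + T = 644: T = 644 − 292 = 352 mm.
Going = (23 − 1) × 352 = 7744 mm.
Enclosure = 7744 + 902 + 1181 = 9827 mm.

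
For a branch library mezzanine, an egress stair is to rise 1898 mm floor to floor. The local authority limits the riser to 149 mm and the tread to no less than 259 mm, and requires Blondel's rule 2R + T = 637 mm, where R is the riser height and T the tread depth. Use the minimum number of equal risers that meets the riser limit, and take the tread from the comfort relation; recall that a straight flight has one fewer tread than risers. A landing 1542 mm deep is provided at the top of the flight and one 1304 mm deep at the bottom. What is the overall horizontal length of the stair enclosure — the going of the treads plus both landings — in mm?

6986 mm

⌈1898/149⌉ = 13 risers.
R = 1898 ÷ 13 = 146 mm.
From 2R + T = 637: T = 637 − 292 = 345 mm.
Treads = 13 − 1 = 12; going = 12 × 345 = 4140 mm.
Enclosure = 4140 + 1542 + 1304 = 6986 mm.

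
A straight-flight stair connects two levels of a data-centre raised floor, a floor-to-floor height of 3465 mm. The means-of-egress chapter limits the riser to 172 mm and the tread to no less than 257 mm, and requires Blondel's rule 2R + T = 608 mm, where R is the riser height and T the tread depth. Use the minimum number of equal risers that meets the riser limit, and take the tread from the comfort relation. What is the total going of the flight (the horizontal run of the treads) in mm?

5560 mm

3465 / 172 = 20.15, so 21 risers are needed.
Each riser is 3465/21 = 165 mm (≤ 172 mm).
Tread T = 608 − 2 × 165 = 278 mm (≥ 257 mm).
21 risers give 20 treads; going = 20 × 278 = 5560 mm.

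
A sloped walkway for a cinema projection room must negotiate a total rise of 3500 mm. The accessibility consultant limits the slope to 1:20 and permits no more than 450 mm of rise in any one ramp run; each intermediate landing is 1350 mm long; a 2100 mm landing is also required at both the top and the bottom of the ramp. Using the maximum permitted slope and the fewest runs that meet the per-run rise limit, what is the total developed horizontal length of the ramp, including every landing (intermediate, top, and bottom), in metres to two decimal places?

83.65 m

⌈3500/450⌉ = 8 ramp runs. That means 7 intermediate landings.
Ramp run (horizontal) at 1:20: 3500 × 20 = 70000 mm.
Intermediate landings: 7 × 1350 = 9450 mm.
Top and bottom landings: 2 × 2100 = 4200 mm.
Total = 70000 + 9450 + 4200 = 83650 mm.
= 83.65 m.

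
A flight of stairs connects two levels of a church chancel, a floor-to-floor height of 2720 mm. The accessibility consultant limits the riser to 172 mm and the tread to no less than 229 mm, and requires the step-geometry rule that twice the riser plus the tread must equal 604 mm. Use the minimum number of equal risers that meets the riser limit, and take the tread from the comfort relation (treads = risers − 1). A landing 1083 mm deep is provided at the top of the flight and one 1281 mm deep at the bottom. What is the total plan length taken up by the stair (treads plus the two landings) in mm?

6324 mm

2720 / 172 = 15.81, so 16 risers are needed.
R = 2720 ÷ 16 = 170 mm.
Tread T = 604 − 2 × 170 = 264 mm (≥ 229 mm).
16 risers give 15 treads; going = 15 × 264 = 3960 mm.
Add landings: 3960 + 1083 + 1281 = 6324 mm.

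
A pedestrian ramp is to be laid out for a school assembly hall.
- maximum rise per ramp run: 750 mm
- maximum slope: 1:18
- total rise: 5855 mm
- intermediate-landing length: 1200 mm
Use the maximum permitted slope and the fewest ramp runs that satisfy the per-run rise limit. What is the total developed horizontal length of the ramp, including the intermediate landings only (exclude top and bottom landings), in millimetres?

113790 mm

⌈5855/750⌉ = 8 ramp runs. That means 7 intermediate landings.
Horizontal run for 5855 mm of rise at 1:18 is 5855 × 18 = 105390 mm.
Intermediate landings: 7 × 1200 = 8400 mm.
Developed length = 105390 + 8400 = 113790 mm.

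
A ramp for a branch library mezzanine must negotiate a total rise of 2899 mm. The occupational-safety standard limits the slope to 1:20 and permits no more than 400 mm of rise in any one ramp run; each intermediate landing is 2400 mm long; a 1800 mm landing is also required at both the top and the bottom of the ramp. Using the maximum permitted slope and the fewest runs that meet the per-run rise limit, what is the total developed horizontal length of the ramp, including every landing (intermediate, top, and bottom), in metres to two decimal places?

2899 / 400 = 7.247 → round up to 8 ramp runs. That means 7 intermediate landings.
Horizontal run for 2899 mm of rise at 1:20 is 2899 × 20 = 57980 mm.
Intermediate landings: 7 × 2400 = 16800 mm.
Top and bottom landings: 2 × 1800 = 3600 mm.
Total = 57980 + 16800 + 3600 = 78380 mm.
= 78.38 m.

78.38 m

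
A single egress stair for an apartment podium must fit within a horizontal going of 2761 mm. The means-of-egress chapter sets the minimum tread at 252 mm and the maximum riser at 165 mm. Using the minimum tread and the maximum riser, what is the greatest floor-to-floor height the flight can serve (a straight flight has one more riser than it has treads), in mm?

1815 mm

Treads that fit: ⌊2761 / 252⌋ = 10.
Risers = treads + 1 = 11.
Maximum height = 11 × 165 = 1815 mm.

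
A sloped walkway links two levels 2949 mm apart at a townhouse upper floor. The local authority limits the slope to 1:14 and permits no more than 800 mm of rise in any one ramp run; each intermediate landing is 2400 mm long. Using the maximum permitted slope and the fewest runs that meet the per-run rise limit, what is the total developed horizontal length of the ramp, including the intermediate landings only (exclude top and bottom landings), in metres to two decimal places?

48.49 m

⌈2949/800⌉ = 4 ramp runs. That means 3 intermediate landings.
Ramp run (horizontal) at 1:14: 2949 × 14 = 41286 mm.
Intermediate landings: 3 × 2400 = 7200 mm.
Developed length = 41286 + 7200 = 48486 mm.
= 48.49 m.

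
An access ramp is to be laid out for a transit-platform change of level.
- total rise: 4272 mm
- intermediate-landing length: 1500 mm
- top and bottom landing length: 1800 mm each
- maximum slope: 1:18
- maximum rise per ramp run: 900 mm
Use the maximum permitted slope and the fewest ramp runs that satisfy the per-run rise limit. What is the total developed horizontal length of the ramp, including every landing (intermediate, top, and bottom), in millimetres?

4272 / 900 = 4.747 → round up to 5 ramp runs. That means 4 intermediate landings.
Horizontal run for 4272 mm of rise at 1:18 is 4272 × 18 = 76896 mm.
4 intermediate landings contribute 4 × 1500 = 6000 mm.
Top and bottom landings: 2 × 1800 = 3600 mm.
Total = 76896 + 6000 + 3600 = 86496 mm.

86496 mm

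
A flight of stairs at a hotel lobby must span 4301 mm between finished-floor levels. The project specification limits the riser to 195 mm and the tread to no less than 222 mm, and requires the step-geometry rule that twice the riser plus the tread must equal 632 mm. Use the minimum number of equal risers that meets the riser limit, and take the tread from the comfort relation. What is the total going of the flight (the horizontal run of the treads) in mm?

4301 / 195 = 22.056 → round up to 23 risers.
Riser R = 4301 / 23 = 187 mm, within the 195 mm limit.
Tread T = 632 − 2 × 187 = 258 mm (≥ 222 mm).
Going = (23 − 1) × 258 = 5676 mm.

5676 mm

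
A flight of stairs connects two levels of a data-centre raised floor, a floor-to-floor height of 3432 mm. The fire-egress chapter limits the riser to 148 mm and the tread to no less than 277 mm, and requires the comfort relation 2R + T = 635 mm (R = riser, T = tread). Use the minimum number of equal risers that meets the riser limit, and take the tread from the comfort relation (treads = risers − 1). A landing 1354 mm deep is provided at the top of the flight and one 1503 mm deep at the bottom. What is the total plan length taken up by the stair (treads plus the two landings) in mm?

10884 mm

At most 148 each: 3432/148 = 23.19, giving 24 risers.
R = 3432 ÷ 24 = 143 mm.
T = 635 − 2·143 = 349 mm, which satisfies the 277 mm minimum.
24 risers give 23 treads; going = 23 × 349 = 8027 mm.
Add landings: 8027 + 1354 + 1503 = 10884 mm.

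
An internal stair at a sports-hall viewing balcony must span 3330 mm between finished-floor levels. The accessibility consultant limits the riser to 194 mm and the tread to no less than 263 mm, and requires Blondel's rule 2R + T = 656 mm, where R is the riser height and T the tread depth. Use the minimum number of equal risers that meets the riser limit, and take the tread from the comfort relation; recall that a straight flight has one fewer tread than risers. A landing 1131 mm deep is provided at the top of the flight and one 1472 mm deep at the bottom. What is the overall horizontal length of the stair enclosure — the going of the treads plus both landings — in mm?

3330 / 194 = 17.165 → round up to 18 risers.
R = 3330 ÷ 18 = 185 mm.
From 2R + T = 656: T = 656 − 370 = 286 mm.
Going = (18 − 1) × 286 = 4862 mm.
Enclosure = 4862 + 1131 + 1472 = 7465 mm.

7465 mm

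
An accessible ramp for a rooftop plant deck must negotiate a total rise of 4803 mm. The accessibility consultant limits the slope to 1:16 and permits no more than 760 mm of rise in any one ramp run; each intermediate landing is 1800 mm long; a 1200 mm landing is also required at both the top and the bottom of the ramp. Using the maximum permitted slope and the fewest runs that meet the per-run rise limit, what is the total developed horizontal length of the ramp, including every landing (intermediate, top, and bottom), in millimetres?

At most 760 each: 4803/760 = 6.32, giving 7 ramp runs. That means 6 intermediate landings.
Ramp run (horizontal) at 1:16: 4803 × 16 = 76848 mm.
6 intermediate landings contribute 6 × 1800 = 10800 mm.
Top and bottom landings: 2 × 1200 = 2400 mm.
Total = 76848 + 10800 + 2400 = 90048 mm.

90048 mm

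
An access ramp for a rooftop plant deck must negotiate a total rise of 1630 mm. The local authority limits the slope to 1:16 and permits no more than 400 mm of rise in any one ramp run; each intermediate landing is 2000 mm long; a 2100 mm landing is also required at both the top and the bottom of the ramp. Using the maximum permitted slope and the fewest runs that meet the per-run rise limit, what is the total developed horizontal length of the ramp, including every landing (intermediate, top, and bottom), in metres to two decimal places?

38.28 m

⌈1630/400⌉ = 5 ramp runs. That means 4 intermediate landings.
Horizontal run for 1630 mm of rise at 1:16 is 1630 × 16 = 26080 mm.
Intermediate landings: 4 × 2000 = 8000 mm.
Top and bottom landings: 2 × 2100 = 4200 mm.
Total = 26080 + 8000 + 4200 = 38280 mm.
= 38.28 m.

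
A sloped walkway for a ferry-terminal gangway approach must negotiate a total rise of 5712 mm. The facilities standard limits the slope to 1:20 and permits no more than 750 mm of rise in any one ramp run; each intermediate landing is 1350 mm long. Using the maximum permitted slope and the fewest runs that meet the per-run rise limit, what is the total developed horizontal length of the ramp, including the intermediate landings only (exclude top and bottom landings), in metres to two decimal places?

123.69 m

⌈5712/750⌉ = 8 ramp runs. That means 7 intermediate landings.
Ramp run (horizontal) at 1:20: 5712 × 20 = 114240 mm.
Intermediate landings: 7 × 1350 = 9450 mm.
Developed length = 114240 + 9450 = 123690 mm.
= 123.69 m.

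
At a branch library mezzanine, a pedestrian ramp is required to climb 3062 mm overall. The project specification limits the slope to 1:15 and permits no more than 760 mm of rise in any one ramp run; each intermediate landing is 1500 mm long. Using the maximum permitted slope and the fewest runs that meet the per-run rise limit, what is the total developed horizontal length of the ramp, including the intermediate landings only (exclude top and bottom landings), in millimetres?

⌈3062/760⌉ = 5 ramp runs. That means 4 intermediate landings.
Ramp run (horizontal) at 1:15: 3062 × 15 = 45930 mm.
Intermediate landings: 4 × 1500 = 6000 mm.
Developed length = 45930 + 6000 = 51930 mm.

51930 mm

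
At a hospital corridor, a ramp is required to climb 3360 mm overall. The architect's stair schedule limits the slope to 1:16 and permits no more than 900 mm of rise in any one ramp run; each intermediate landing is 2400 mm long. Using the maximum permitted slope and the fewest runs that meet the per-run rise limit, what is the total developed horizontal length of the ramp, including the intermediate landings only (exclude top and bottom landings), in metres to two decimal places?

60.96 m

3360 / 900 = 3.733 → round up to 4 ramp runs. That means 3 intermediate landings.
Horizontal run for 3360 mm of rise at 1:16 is 3360 × 16 = 53760 mm.
Intermediate landings: 3 × 2400 = 7200 mm.
Total developed length = 53760 + 7200 = 60960 mm.
= 60.96 m.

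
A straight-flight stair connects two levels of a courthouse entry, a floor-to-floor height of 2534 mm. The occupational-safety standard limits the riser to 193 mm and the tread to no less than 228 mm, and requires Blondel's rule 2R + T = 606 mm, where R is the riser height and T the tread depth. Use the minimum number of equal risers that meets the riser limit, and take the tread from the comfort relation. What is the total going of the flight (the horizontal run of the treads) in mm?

At most 193 each: 2534/193 = 13.13, giving 14 risers.
Each riser is 2534/14 = 181 mm (≤ 193 mm).
Tread T = 606 − 2 × 181 = 244 mm (≥ 228 mm).
14 risers give 13 treads; going = 13 × 244 = 3172 mm.

3172 mm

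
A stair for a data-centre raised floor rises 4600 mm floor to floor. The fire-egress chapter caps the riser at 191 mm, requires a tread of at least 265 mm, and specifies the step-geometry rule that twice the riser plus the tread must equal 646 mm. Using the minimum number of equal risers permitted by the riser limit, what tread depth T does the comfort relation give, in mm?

At most 191 each: 4600/191 = 24.08, giving 25 risers.
R = 4600 ÷ 25 = 184 mm.
T = 646 − 2·184 = 278 mm, which satisfies the 265 mm minimum.

278 mm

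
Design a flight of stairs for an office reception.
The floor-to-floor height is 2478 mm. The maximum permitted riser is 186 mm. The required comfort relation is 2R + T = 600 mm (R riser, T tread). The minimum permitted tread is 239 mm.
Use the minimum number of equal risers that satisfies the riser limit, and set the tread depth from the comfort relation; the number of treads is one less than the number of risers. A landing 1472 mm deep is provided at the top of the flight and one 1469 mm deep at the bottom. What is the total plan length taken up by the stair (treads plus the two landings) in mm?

At most 186 each: 2478/186 = 13.32, giving 14 risers.
Riser R = 2478 / 14 = 177 mm, within the 186 mm limit.
From 2R + T = 600: T = 600 − 354 = 246 mm.
Going = (14 − 1) × 246 = 3198 mm.
Enclosure = 3198 + 1472 + 1469 = 6139 mm.

6139 mm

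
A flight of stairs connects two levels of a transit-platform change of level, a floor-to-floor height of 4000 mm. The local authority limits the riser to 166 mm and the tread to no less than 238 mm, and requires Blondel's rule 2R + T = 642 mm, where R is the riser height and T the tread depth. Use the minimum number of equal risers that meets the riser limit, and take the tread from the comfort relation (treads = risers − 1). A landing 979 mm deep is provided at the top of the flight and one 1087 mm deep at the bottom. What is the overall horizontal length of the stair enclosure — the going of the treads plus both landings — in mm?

4000 / 166 = 24.096 → round up to 25 risers.
R = 4000 ÷ 25 = 160 mm.
T = 642 − 2·160 = 322 mm, which satisfies the 238 mm minimum.
25 risers give 24 treads; going = 24 × 322 = 7728 mm.
Add landings: 7728 + 979 + 1087 = 9794 mm.

9794 mm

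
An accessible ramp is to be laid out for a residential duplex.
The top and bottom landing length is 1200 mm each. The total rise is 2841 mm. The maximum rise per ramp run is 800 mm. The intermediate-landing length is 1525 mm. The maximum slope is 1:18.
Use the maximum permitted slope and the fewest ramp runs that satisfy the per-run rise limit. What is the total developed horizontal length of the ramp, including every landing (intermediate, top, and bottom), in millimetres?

⌈2841/800⌉ = 4 ramp runs. That means 3 intermediate landings.
Horizontal run for 2841 mm of rise at 1:18 is 2841 × 18 = 51138 mm.
Intermediate landings: 3 × 1525 = 4575 mm.
Top and bottom landings: 2 × 1200 = 2400 mm.
Total = 51138 + 4575 + 2400 = 58113 mm.

58113 mm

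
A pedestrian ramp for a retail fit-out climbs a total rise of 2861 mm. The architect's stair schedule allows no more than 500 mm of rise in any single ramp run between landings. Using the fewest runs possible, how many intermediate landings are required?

At most 500 each: 2861/500 = 5.72, giving 6 ramp runs.
6 runs are separated by 5 intermediate landings.

5 intermediate landings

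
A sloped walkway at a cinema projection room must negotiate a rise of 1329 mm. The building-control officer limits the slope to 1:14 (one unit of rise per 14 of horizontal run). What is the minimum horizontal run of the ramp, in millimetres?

18606 mm

At 1:14 the run is 14 × 1329 = 18606 mm.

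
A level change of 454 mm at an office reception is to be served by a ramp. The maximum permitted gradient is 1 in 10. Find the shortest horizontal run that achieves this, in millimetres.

Run = rise × 10 = 454 × 10 = 4540 mm.

4540 mm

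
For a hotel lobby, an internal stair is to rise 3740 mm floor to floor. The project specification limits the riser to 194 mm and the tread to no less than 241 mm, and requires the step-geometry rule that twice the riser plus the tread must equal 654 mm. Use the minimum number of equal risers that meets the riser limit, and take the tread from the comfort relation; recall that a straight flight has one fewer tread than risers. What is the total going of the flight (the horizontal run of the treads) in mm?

5320 mm

3740 / 194 = 19.278 → round up to 20 risers.
Riser R = 3740 / 20 = 187 mm, within the 194 mm limit.
From 2R + T = 654: T = 654 − 374 = 280 mm.
Going = (20 − 1) × 280 = 5320 mm.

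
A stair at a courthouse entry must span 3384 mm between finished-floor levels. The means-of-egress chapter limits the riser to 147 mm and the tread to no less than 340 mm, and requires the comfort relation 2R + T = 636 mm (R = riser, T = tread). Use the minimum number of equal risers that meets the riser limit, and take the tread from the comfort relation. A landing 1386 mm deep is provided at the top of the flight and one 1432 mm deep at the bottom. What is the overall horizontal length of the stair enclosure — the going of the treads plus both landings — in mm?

At most 147 each: 3384/147 = 23.02, giving 24 risers.
R = 3384 ÷ 24 = 141 mm.
T = 636 − 2·141 = 354 mm, which satisfies the 340 mm minimum.
Treads = 24 − 1 = 23; going = 23 × 354 = 8142 mm.
Enclosure = 8142 + 1386 + 1432 = 10960 mm.

10960 mm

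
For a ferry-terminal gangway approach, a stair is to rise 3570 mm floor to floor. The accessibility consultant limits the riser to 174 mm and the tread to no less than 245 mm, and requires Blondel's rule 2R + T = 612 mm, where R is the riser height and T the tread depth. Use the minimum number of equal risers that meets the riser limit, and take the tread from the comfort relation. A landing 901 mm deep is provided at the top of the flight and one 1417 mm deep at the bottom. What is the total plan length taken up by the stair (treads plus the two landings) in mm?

At most 174 each: 3570/174 = 20.52, giving 21 risers.
Riser R = 3570 / 21 = 170 mm, within the 174 mm limit.
Tread T = 612 − 2 × 170 = 272 mm (≥ 245 mm).
Treads = 21 − 1 = 20; going = 20 × 272 = 5440 mm.
Add landings: 5440 + 901 + 1417 = 7758 mm.

7758 mm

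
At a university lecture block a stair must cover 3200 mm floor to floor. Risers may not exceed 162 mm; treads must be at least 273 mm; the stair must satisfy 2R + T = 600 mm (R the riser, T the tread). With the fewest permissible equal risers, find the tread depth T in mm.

⌈3200/162⌉ = 20 risers.
R = 3200 ÷ 20 = 160 mm.
From 2R + T = 600: T = 600 − 320 = 280 mm.

280 mm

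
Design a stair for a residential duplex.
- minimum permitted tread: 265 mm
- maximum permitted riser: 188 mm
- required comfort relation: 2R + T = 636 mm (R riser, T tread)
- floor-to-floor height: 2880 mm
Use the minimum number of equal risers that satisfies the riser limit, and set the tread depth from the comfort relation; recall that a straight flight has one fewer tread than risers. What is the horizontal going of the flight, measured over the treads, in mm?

4140 mm

At most 188 each: 2880/188 = 15.32, giving 16 risers.
Each riser is 2880/16 = 180 mm (≤ 188 mm).
T = 636 − 2·180 = 276 mm, which satisfies the 265 mm minimum.
16 risers give 15 treads; going = 15 × 276 = 4140 mm.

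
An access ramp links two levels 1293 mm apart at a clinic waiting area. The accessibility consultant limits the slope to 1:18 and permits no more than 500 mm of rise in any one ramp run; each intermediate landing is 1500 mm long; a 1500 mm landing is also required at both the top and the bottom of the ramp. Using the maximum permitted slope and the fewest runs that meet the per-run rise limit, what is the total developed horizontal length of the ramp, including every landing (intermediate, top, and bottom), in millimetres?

1293 / 500 = 2.586 → round up to 3 ramp runs. That means 2 intermediate landings.
Ramp run (horizontal) at 1:18: 1293 × 18 = 23274 mm.
Intermediate landings: 2 × 1500 = 3000 mm.
Top and bottom landings: 2 × 1500 = 3000 mm.
Total = 23274 + 3000 + 3000 = 29274 mm.

29274 mm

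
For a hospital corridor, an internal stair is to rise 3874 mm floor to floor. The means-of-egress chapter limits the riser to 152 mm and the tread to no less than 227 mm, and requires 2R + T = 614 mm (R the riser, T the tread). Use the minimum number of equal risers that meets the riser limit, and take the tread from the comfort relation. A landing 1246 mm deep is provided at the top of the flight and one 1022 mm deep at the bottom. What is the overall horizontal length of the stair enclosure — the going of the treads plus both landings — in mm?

10168 mm

3874 / 152 = 25.49, so 26 risers are needed.
Riser R = 3874 / 26 = 149 mm, within the 152 mm limit.
From 2R + T = 614: T = 614 − 298 = 316 mm.
Going = (26 − 1) × 316 = 7900 mm.
Enclosure = 7900 + 1246 + 1022 = 10168 mm.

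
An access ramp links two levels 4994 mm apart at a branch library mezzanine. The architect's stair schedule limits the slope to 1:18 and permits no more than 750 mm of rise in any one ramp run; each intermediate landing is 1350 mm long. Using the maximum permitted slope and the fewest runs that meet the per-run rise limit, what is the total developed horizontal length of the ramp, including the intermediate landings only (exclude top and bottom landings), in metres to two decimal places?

97.99 m

At most 750 each: 4994/750 = 6.66, giving 7 ramp runs. That means 6 intermediate landings.
Horizontal run for 4994 mm of rise at 1:18 is 4994 × 18 = 89892 mm.
Intermediate landings: 6 × 1350 = 8100 mm.
Total developed length = 89892 + 8100 = 97992 mm.
= 97.99 m.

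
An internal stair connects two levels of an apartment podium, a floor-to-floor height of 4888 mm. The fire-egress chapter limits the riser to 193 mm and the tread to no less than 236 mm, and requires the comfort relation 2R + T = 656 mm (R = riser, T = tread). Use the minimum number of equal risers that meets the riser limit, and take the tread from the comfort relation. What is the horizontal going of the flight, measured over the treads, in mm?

At most 193 each: 4888/193 = 25.33, giving 26 risers.
Each riser is 4888/26 = 188 mm (≤ 193 mm).
From 2R + T = 656: T = 656 − 376 = 280 mm.
26 risers give 25 treads; going = 25 × 280 = 7000 mm.

7000 mm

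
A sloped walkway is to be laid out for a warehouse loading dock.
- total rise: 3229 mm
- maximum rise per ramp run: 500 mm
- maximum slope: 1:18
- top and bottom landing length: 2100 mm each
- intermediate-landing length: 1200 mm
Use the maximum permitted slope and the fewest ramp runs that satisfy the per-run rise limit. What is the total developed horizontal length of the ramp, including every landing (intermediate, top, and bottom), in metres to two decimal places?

69.52 m

3229 / 500 = 6.46, so 7 ramp runs are needed. That means 6 intermediate landings.
Ramp run (horizontal) at 1:18: 3229 × 18 = 58122 mm.
Intermediate landings: 6 × 1200 = 7200 mm.
Top and bottom landings: 2 × 2100 = 4200 mm.
Total = 58122 + 7200 + 4200 = 69522 mm.
= 69.52 m.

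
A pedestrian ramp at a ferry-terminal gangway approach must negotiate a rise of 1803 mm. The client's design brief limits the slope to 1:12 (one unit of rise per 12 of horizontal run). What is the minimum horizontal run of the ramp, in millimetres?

21636 mm

At 1:12 the run is 12 × 1803 = 21636 mm.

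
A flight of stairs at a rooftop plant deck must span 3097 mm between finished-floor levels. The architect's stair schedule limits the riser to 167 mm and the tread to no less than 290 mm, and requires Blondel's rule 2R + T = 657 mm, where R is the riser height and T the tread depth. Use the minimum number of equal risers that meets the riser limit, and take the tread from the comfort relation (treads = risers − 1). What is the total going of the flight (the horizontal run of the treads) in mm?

⌈3097/167⌉ = 19 risers.
Each riser is 3097/19 = 163 mm (≤ 167 mm).
From 2R + T = 657: T = 657 − 326 = 331 mm.
19 risers give 18 treads; going = 18 × 331 = 5958 mm.

5958 mm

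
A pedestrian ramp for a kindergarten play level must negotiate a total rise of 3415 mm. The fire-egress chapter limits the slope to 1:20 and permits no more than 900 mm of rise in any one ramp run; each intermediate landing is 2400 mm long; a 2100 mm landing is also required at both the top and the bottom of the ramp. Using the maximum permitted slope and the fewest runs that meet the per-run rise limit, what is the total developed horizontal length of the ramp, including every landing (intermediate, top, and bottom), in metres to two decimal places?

79.70 m

3415 / 900 = 3.79, so 4 ramp runs are needed. That means 3 intermediate landings.
Horizontal run for 3415 mm of rise at 1:20 is 3415 × 20 = 68300 mm.
3 intermediate landings contribute 3 × 2400 = 7200 mm.
Top and bottom landings: 2 × 2100 = 4200 mm.
Total = 68300 + 7200 + 4200 = 79700 mm.
= 79.70 m.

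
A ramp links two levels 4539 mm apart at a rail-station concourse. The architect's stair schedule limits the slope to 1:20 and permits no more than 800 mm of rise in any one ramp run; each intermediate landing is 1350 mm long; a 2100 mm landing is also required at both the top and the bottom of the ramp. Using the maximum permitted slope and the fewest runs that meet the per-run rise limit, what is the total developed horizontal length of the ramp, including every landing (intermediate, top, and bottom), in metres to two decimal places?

101.73 m

4539 / 800 = 5.674 → round up to 6 ramp runs. That means 5 intermediate landings.
Horizontal run for 4539 mm of rise at 1:20 is 4539 × 20 = 90780 mm.
Intermediate landings: 5 × 1350 = 6750 mm.
Top and bottom landings: 2 × 2100 = 4200 mm.
Total = 90780 + 6750 + 4200 = 101730 mm.
= 101.73 m.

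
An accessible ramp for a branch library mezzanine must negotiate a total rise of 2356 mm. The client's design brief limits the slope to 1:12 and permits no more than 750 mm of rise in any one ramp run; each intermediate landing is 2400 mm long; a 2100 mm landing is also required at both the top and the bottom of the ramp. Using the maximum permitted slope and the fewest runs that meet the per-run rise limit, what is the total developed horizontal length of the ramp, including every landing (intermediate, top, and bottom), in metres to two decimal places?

39.67 m

At most 750 each: 2356/750 = 3.14, giving 4 ramp runs. That means 3 intermediate landings.
Ramp run (horizontal) at 1:12: 2356 × 12 = 28272 mm.
3 intermediate landings contribute 3 × 2400 = 7200 mm.
Top and bottom landings: 2 × 2100 = 4200 mm.
Total = 28272 + 7200 + 4200 = 39672 mm.
= 39.67 m.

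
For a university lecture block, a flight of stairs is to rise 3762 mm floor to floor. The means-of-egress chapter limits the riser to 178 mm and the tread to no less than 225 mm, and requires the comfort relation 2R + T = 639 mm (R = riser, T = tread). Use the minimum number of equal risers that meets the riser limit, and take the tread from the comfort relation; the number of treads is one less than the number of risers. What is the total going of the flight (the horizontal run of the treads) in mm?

6237 mm

3762 / 178 = 21.13, so 22 risers are needed.
R = 3762 ÷ 22 = 171 mm.
Tread T = 639 − 2 × 171 = 297 mm (≥ 225 mm).
Treads = 22 − 1 = 21; going = 21 × 297 = 6237 mm.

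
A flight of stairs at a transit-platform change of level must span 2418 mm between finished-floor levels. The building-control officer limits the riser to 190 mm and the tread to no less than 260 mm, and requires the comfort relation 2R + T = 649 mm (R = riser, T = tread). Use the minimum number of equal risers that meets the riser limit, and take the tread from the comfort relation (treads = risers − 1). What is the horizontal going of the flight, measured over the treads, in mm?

3324 mm

⌈2418/190⌉ = 13 risers.
Riser R = 2418 / 13 = 186 mm, within the 190 mm limit.
From 2R + T = 649: T = 649 − 372 = 277 mm.
13 risers give 12 treads; going = 12 × 277 = 3324 mm.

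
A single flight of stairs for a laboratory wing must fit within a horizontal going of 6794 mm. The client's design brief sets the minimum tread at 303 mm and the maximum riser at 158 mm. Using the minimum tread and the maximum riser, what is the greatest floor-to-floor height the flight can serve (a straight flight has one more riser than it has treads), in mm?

3634 mm

Treads that fit: ⌊6794 / 303⌋ = 22.
Risers = treads + 1 = 23.
Maximum height = 23 × 158 = 3634 mm.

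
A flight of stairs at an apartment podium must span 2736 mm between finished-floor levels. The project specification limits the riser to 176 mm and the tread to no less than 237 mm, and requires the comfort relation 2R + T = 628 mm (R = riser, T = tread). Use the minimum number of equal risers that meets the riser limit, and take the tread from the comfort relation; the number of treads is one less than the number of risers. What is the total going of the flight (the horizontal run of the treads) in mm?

4290 mm

2736 / 176 = 15.55, so 16 risers are needed.
Riser R = 2736 / 16 = 171 mm, within the 176 mm limit.
T = 628 − 2·171 = 286 mm, which satisfies the 237 mm minimum.
16 risers give 15 treads; going = 15 × 286 = 4290 mm.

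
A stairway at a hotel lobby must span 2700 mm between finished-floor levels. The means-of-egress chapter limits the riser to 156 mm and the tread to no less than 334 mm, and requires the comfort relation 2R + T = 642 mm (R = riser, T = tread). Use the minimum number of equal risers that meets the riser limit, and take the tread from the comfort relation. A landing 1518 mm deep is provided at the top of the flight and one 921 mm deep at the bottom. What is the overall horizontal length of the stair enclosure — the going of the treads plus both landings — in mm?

8253 mm

At most 156 each: 2700/156 = 17.31, giving 18 risers.
Riser R = 2700 / 18 = 150 mm, within the 156 mm limit.
T = 642 − 2·150 = 342 mm, which satisfies the 334 mm minimum.
Treads = 18 − 1 = 17; going = 17 × 342 = 5814 mm.
Enclosure = 5814 + 1518 + 921 = 8253 mm.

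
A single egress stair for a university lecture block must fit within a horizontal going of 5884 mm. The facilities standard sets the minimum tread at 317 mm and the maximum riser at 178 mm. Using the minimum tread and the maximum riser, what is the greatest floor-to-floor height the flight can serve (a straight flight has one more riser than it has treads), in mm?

Treads that fit: ⌊5884 / 317⌋ = 18.
Risers = treads + 1 = 19.
Maximum height = 19 × 178 = 3382 mm.

3382 mm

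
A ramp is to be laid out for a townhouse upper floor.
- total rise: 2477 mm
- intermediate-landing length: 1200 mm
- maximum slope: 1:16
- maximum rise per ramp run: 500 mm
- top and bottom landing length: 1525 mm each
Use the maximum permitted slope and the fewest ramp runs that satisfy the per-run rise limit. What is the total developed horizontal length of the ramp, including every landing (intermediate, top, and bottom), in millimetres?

At most 500 each: 2477/500 = 4.95, giving 5 ramp runs. That means 4 intermediate landings.
Horizontal run for 2477 mm of rise at 1:16 is 2477 × 16 = 39632 mm.
4 intermediate landings contribute 4 × 1200 = 4800 mm.
Top and bottom landings: 2 × 1525 = 3050 mm.
Total = 39632 + 4800 + 3050 = 47482 mm.

47482 mm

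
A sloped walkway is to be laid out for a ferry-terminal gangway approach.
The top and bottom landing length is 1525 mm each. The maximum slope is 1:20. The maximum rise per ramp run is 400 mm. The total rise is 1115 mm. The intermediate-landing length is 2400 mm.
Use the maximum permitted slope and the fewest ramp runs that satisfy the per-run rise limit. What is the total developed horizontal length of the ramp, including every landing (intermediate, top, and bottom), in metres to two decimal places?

30.15 m

⌈1115/400⌉ = 3 ramp runs. That means 2 intermediate landings.
Horizontal run for 1115 mm of rise at 1:20 is 1115 × 20 = 22300 mm.
2 intermediate landings contribute 2 × 2400 = 4800 mm.
Top and bottom landings: 2 × 1525 = 3050 mm.
Total = 22300 + 4800 + 3050 = 30150 mm.
= 30.15 m.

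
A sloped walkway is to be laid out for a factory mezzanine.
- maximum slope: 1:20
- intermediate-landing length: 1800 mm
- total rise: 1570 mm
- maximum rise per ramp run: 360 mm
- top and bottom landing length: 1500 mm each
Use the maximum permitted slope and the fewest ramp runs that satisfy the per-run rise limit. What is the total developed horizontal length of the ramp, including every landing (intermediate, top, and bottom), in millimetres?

⌈1570/360⌉ = 5 ramp runs. That means 4 intermediate landings.
Horizontal run for 1570 mm of rise at 1:20 is 1570 × 20 = 31400 mm.
4 intermediate landings contribute 4 × 1800 = 7200 mm.
Top and bottom landings: 2 × 1500 = 3000 mm.
Total = 31400 + 7200 + 3000 = 41600 mm.

41600 mm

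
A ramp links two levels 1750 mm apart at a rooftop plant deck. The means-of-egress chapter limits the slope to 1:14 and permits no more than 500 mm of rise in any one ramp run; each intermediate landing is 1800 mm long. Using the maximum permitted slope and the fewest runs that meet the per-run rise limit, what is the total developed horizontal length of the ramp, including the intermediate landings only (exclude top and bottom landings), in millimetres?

1750 / 500 = 3.50, so 4 ramp runs are needed. That means 3 intermediate landings.
Horizontal run for 1750 mm of rise at 1:14 is 1750 × 14 = 24500 mm.
Intermediate landings: 3 × 1800 = 5400 mm.
Total developed length = 24500 + 5400 = 29900 mm.

29900 mm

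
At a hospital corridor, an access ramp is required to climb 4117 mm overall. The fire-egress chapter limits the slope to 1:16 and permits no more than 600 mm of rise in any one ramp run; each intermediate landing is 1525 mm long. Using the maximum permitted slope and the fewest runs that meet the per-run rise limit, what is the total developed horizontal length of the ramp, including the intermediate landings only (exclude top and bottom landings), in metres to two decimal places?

4117 / 600 = 6.86, so 7 ramp runs are needed. That means 6 intermediate landings.
Ramp run (horizontal) at 1:16: 4117 × 16 = 65872 mm.
6 intermediate landings contribute 6 × 1525 = 9150 mm.
Total developed length = 65872 + 9150 = 75022 mm.
= 75.02 m.

75.02 m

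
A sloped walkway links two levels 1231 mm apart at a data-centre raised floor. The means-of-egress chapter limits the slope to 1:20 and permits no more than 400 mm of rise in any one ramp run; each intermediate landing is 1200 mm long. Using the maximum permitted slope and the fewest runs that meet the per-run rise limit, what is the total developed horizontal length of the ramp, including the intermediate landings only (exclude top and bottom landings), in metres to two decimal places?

1231 / 400 = 3.08, so 4 ramp runs are needed. That means 3 intermediate landings.
Ramp run (horizontal) at 1:20: 1231 × 20 = 24620 mm.
Intermediate landings: 3 × 1200 = 3600 mm.
Total developed length = 24620 + 3600 = 28220 mm.
= 28.22 m.

28.22 m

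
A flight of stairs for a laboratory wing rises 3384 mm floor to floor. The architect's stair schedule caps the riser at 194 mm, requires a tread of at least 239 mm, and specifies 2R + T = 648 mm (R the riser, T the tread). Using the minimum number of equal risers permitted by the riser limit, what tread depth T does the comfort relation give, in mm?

272 mm

At most 194 each: 3384/194 = 17.44, giving 18 risers.
Riser R = 3384 / 18 = 188 mm, within the 194 mm limit.
Tread T = 648 − 2 × 188 = 272 mm (≥ 239 mm).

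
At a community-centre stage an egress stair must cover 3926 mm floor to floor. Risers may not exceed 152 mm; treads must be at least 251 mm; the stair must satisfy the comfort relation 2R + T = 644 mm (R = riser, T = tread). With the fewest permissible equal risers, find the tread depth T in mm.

342 mm

3926 / 152 = 25.83, so 26 risers are needed.
Each riser is 3926/26 = 151 mm (≤ 152 mm).
Tread T = 644 − 2 × 151 = 342 mm (≥ 251 mm).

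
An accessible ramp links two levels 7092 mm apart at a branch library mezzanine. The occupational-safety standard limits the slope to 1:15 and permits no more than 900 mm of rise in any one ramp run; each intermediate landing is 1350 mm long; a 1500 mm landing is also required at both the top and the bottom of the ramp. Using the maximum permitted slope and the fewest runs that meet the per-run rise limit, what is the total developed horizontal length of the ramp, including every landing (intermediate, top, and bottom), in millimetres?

⌈7092/900⌉ = 8 ramp runs. That means 7 intermediate landings.
Ramp run (horizontal) at 1:15: 7092 × 15 = 106380 mm.
7 intermediate landings contribute 7 × 1350 = 9450 mm.
Top and bottom landings: 2 × 1500 = 3000 mm.
Total = 106380 + 9450 + 3000 = 118830 mm.

118830 mm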